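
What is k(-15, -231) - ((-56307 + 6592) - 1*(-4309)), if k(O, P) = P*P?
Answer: 98767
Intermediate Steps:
k(O, P) = P²
k(-15, -231) - ((-56307 + 6592) - 1*(-4309)) = (-231)² - ((-56307 + 6592) - 1*(-4309)) = 53361 - (-49715 + 4309) = 53361 - 1*(-45406) = 53361 + 45406 = 98767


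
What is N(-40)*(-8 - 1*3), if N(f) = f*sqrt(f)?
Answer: 880*I*sqrt(10) ≈ 2782.8*I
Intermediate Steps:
N(f) = f**(3/2)
N(-40)*(-8 - 1*3) = (-40)**(3/2)*(-8 - 1*3) = (-80*I*sqrt(10))*(-8 - 3) = -80*I*sqrt(10)*(-11) = 880*I*sqrt(10)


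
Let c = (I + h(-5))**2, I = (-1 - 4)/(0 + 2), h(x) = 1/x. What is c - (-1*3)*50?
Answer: 15729/100 ≈ 157.29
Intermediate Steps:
h(x) = 1/x
I = -5/2 ≈ -2.5000
c = 729/100 (c = (-5/2 + 1/(-5))**2 = (-5/2 - 1/5)**2 = (-27/10)**2 = 729/100 ≈ 7.2900)
c - (-1*3)*50 = 729/100 - (-1*3)*50 = 729/100 - (-3)*50 = 729/100 - 1*(-150) = 729/100 + 150 = 15729/100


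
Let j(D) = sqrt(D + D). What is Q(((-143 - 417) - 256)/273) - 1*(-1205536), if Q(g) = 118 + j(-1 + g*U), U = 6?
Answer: 1205654 + I*sqrt(313586)/91 ≈ 1.2057e+6 + 6.1537*I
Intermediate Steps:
j(D) = sqrt(2)*sqrt(D) (j(D) = sqrt(2*D) = sqrt(2)*sqrt(D))
Q(g) = 118 + sqrt(2)*sqrt(-1 + 6*g) (Q(g) = 118 + sqrt(2)*sqrt(-1 + g*6) = 118 + sqrt(2)*sqrt(-1 + 6*g))
Q(((-143 - 417) - 256)/273) - 1*(-1205536) = (118 + sqrt(-2 + 12*(((-143 - 417) - 256)/273))) - 1*(-1205536) = (118 + sqrt(-2 + 12*((-560 - 256)*(1/273)))) + 1205536 = (118 + sqrt(-2 + 12*(-816*1/273))) + 1205536 = (118 + sqrt(-2 + 12*(-272/91))) + 1205536 = (118 + sqrt(-2 - 3264/91)) + 1205536 = (118 + sqrt(-3446/91)) + 1205536 = (118 + I*sqrt(313586)/91) + 1205536 = 1205654 + I*sqrt(313586)/91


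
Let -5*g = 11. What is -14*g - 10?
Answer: 104/5 ≈ 20.800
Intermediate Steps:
g = -11/5 (g = -1/5*11 = -11/5 ≈ -2.2000)
-14*g - 10 = -14*(-11/5) - 10 = 154/5 - 10 = 104/5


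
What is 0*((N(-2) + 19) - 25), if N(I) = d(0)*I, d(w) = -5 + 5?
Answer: 0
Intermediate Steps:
d(w) = 0
N(I) = 0 (N(I) = 0*I = 0)
0*((N(-2) + 19) - 25) = 0*((0 + 19) - 25) = 0*(19 - 25) = 0*(-6) = 0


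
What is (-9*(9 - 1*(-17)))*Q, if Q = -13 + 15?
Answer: -468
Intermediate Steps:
Q = 2
(-9*(9 - 1*(-17)))*Q = -9*(9 - 1*(-17))*2 = -9*(9 + 17)*2 = -9*26*2 = -234*2 = -468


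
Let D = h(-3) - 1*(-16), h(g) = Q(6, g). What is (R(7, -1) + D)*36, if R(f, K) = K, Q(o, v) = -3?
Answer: 432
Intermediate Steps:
h(g) = -3
D = 13 (D = -3 - 1*(-16) = -3 + 16 = 13)
(R(7, -1) + D)*36 = (-1 + 13)*36 = 12*36 = 432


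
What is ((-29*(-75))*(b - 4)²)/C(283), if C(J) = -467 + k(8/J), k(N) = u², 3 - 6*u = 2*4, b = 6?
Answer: -313200/16787 ≈ -18.657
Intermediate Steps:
u = -⅚ (u = ½ - 4/3 = -⅚ ≈ -0.83333)
k(N) = 25/36 (k(N) = (-⅚)² = 25/36)
C(J) = -16787/36 (C(J) = -467 + 25/36 = -16787/36)
((-29*(-75))*(b - 4)²)/C(283) = ((-29*(-75))*(6 - 4)²)/(-16787/36) = (2175*2²)*(-36/16787) = (2175*4)*(-36/16787) = 8700*(-36/16787) = -313200/16787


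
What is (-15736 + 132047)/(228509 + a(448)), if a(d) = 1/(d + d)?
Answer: 104214656/204744065 ≈ 0.50900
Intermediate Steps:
a(d) = 1/(2*d)
(-15736 + 132047)/(228509 + a(448)) = (-15736 + 132047)/(228509 + (1/2)/448) = 116311/(228509 + (1/2)*(1/448)) = 116311/(228509 + 1/896) = 116311/(204744065/896) = 116311*(896/204744065) = 104214656/204744065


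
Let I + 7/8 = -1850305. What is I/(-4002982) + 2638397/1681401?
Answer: 109380494787079/53844943502256 ≈ 2.0314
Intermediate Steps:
I = -14802447/8 (I = -7/8 - 1850305 = -14802447/8 ≈ -1.8503e+6)
I/(-4002982) + 2638397/1681401 = -14802447/8/(-4002982) + 2638397/1681401 = -14802447/8*(-1/4002982) + 2638397*(1/1681401) = 14802447/32023856 + 2638397/1681401 = 109380494787079/53844943502256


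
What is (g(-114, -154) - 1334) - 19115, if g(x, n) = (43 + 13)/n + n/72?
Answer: -8098795/396 ≈ -20452.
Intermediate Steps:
g(x, n) = 56/n + n/72 (g(x, n) = 56/n + n*(1/72) = 56/n + n/72)
(g(-114, -154) - 1334) - 19115 = ((56/(-154) + (1/72)*(-154)) - 1334) - 19115 = ((56*(-1/154) - 77/36) - 1334) - 19115 = ((-4/11 - 77/36) - 1334) - 19115 = (-991/396 - 1334) - 19115 = -529255/396 - 19115 = -8098795/396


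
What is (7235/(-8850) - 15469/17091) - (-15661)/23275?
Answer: -49274468377/46939576950 ≈ -1.0497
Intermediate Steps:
(7235/(-8850) - 15469/17091) - (-15661)/23275 = (7235*(-1/8850) - 15469*1/17091) - (-15661)/23275 = (-1447/1770 - 15469/17091) - 1*(-15661/23275) = -17370269/10083690 + 15661/23275 = -49274468377/46939576950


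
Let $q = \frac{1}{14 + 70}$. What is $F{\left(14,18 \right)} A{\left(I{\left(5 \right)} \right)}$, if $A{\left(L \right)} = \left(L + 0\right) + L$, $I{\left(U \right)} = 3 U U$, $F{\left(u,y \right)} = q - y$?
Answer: $- \frac{37775}{14} \approx -2698.2$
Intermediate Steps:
$q = \frac{1}{84} \approx 0.011905$
$F{\left(u,y \right)} = \frac{1}{84} - y$
$I{\left(U \right)} = 3 U^{2}$
$A{\left(L \right)} = 2 L$ ($A{\left(L \right)} = L + L = 2 L$)
$F{\left(14,18 \right)} A{\left(I{\left(5 \right)} \right)} = \left(\frac{1}{84} - 18\right) 2 \cdot 3 \cdot 5^{2} = \left(\frac{1}{84} - 18\right) 2 \cdot 3 \cdot 25 = - \frac{1511 \cdot 2 \cdot 75}{84} = \left(- \frac{1511}{84}\right) 150 = - \frac{37775}{14}$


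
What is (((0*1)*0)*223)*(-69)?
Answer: 0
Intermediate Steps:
(((0*1)*0)*223)*(-69) = ((0*0)*223)*(-69) = (0*223)*(-69) = 0*(-69) = 0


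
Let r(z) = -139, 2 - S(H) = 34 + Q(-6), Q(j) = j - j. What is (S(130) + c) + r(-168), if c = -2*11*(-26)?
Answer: 401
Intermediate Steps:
Q(j) = 0
S(H) = -32 (S(H) = 2 - (34 + 0) = 2 - 1*34 = 2 - 34 = -32)
c = 572 (c = -22*(-26) = 572)
(S(130) + c) + r(-168) = (-32 + 572) - 139 = 540 - 139 = 401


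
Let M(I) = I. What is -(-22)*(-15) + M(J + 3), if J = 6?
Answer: -321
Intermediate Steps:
-(-22)*(-15) + M(J + 3) = -(-22)*(-15) + (6 + 3) = -22*15 + 9 = -330 + 9 = -321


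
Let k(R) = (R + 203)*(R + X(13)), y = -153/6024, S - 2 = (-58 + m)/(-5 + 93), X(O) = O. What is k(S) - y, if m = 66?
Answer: 751994139/242968 ≈ 3095.0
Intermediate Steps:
S = 23/11 (S = 2 + (-58 + 66)/(-5 + 93) = 2 + 8/88 = 2 + 8*(1/88) = 2 + 1/11 = 23/11 ≈ 2.0909)
y = -51/2008 (y = -153*1/6024 = -51/2008 ≈ -0.025398)
k(R) = (13 + R)*(203 + R) (k(R) = (R + 203)*(R + 13) = (203 + R)*(13 + R) = (13 + R)*(203 + R))
k(S) - y = (2639 + (23/11)**2 + 216*(23/11)) - 1*(-51/2008) = (2639 + 529/121 + 4968/11) + 51/2008 = 374496/121 + 51/2008 = 751994139/242968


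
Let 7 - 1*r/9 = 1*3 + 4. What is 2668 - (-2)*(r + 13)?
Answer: 2694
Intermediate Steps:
r = 0 (r = 63 - 9*(1*3 + 4) = 63 - 9*(3 + 4) = 63 - 9*7 = 63 - 63 = 0)
2668 - (-2)*(r + 13) = 2668 - (-2)*(0 + 13) = 2668 - (-2)*13 = 2668 - 1*(-26) = 2668 + 26 = 2694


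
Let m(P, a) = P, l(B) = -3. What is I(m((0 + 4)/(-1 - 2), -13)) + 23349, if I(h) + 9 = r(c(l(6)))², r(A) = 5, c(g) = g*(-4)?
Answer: 23365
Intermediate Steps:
c(g) = -4*g
I(h) = 16 (I(h) = -9 + 5² = -9 + 25 = 16)
I(m((0 + 4)/(-1 - 2), -13)) + 23349 = 16 + 23349 = 23365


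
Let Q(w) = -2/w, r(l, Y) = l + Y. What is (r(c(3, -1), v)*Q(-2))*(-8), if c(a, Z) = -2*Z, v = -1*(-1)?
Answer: -24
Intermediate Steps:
v = 1
r(l, Y) = Y + l
(r(c(3, -1), v)*Q(-2))*(-8) = ((1 - 2*(-1))*(-2/(-2)))*(-8) = ((1 + 2)*(-2*(-½)))*(-8) = (3*1)*(-8) = 3*(-8) = -24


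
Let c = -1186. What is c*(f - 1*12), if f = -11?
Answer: 27278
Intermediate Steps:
c*(f - 1*12) = -1186*(-11 - 1*12) = -1186*(-11 - 12) = -1186*(-23) = 27278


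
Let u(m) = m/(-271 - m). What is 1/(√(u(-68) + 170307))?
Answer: √7018194967/34572389 ≈ 0.0024232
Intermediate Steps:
1/(√(u(-68) + 170307)) = 1/(√(-1*(-68)/(271 - 68) + 170307)) = 1/(√(-1*(-68)/203 + 170307)) = 1/(√(-1*(-68)*1/203 + 170307)) = 1/(√(68/203 + 170307)) = 1/(√(34572389/203)) = 1/(√7018194967/203) = √7018194967/34572389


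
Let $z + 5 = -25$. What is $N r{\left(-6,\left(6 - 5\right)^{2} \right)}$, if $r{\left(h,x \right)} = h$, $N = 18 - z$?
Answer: $-288$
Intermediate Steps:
$z = -30$ ($z = -5 - 25 = -30$)
$N = 48$ ($N = 18 - -30 = 18 + 30 = 48$)
$N r{\left(-6,\left(6 - 5\right)^{2} \right)} = 48 \left(-6\right) = -288$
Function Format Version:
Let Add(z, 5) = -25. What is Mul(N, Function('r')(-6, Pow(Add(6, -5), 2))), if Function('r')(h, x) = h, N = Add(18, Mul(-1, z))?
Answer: -288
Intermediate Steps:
z = -30 (z = Add(-5, -25) = -30)
N = 48 (N = Add(18, Mul(-1, -30)) = Add(18, 30) = 48)
Mul(N, Function('r')(-6, Pow(Add(6, -5), 2))) = Mul(48, -6) = -288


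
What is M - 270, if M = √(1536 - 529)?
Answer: -270 + √1007 ≈ -238.27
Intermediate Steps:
M = √1007 ≈ 31.733
M - 270 = √1007 - 270 = -270 + √1007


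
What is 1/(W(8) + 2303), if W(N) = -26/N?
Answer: 4/9199 ≈ 0.00043483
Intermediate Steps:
1/(W(8) + 2303) = 1/(-26/8 + 2303) = 1/(-26*1/8 + 2303) = 1/(-13/4 + 2303) = 1/(9199/4) = 4/9199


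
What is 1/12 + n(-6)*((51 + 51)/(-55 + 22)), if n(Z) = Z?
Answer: 2459/132 ≈ 18.629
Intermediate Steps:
1/12 + n(-6)*((51 + 51)/(-55 + 22)) = 1/12 - 6*(51 + 51)/(-55 + 22) = 1/12 - 612/(-33) = 1/12 - 612*(-1)/33 = 1/12 - 6*(-34/11) = 1/12 + 204/11 = 2459/132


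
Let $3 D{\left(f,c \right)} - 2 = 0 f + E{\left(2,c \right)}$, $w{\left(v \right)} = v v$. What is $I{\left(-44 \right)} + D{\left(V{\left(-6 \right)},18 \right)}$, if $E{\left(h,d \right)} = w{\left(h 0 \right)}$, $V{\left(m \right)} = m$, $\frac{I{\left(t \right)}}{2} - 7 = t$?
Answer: $- \frac{220}{3} \approx -73.333$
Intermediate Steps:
$I{\left(t \right)} = 14 + 2 t$
$w{\left(v \right)} = v^{2}$
$E{\left(h,d \right)} = 0$ ($E{\left(h,d \right)} = \left(h 0\right)^{2} = 0^{2} = 0$)
$D{\left(f,c \right)} = \frac{2}{3}$ ($D{\left(f,c \right)} = \frac{2}{3} + \frac{0 f + 0}{3} = \frac{2}{3} + \frac{0 + 0}{3} = \frac{2}{3} + \frac{1}{3} \cdot 0 = \frac{2}{3} + 0 = \frac{2}{3}$)
$I{\left(-44 \right)} + D{\left(V{\left(-6 \right)},18 \right)} = \left(14 + 2 \left(-44\right)\right) + \frac{2}{3} = \left(14 - 88\right) + \frac{2}{3} = -74 + \frac{2}{3} = - \frac{220}{3}$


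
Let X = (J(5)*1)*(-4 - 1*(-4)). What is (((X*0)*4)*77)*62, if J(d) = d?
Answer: 0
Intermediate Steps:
X = 0 (X = (5*1)*(-4 - 1*(-4)) = 5*(-4 + 4) = 5*0 = 0)
(((X*0)*4)*77)*62 = (((0*0)*4)*77)*62 = ((0*4)*77)*62 = (0*77)*62 = 0*62 = 0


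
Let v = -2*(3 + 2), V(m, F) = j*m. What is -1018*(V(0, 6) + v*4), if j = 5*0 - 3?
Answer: 40720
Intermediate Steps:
j = -3 (j = 0 - 3 = -3)
V(m, F) = -3*m
v = -10 (v = -2*5 = -10)
-1018*(V(0, 6) + v*4) = -1018*(-3*0 - 10*4) = -1018*(0 - 40) = -1018*(-40) = 40720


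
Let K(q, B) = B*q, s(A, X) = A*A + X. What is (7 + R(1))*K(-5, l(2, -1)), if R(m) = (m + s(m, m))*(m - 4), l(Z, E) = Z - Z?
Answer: 0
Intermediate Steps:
l(Z, E) = 0
s(A, X) = X + A² (s(A, X) = A² + X = X + A²)
R(m) = (-4 + m)*(m² + 2*m) (R(m) = (m + (m + m²))*(m - 4) = (m² + 2*m)*(-4 + m) = (-4 + m)*(m² + 2*m))
(7 + R(1))*K(-5, l(2, -1)) = (7 + 1*(-8 + 1² - 2*1))*(0*(-5)) = (7 + 1*(-8 + 1 - 2))*0 = (7 + 1*(-9))*0 = (7 - 9)*0 = -2*0 = 0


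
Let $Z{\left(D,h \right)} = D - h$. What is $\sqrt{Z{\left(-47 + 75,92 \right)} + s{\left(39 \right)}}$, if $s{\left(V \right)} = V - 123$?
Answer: $2 i \sqrt{37} \approx 12.166 i$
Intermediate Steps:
$s{\left(V \right)} = -123 + V$
$\sqrt{Z{\left(-47 + 75,92 \right)} + s{\left(39 \right)}} = \sqrt{\left(\left(-47 + 75\right) - 92\right) + \left(-123 + 39\right)} = \sqrt{\left(28 - 92\right) - 84} = \sqrt{-64 - 84} = \sqrt{-148} = 2 i \sqrt{37}$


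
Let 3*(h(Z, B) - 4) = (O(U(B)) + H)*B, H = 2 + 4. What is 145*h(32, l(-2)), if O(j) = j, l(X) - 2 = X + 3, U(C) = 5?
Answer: 2175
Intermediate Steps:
H = 6
l(X) = 5 + X (l(X) = 2 + (X + 3) = 2 + (3 + X) = 5 + X)
h(Z, B) = 4 + 11*B/3 (h(Z, B) = 4 + ((5 + 6)*B)/3 = 4 + (11*B)/3 = 4 + 11*B/3)
145*h(32, l(-2)) = 145*(4 + 11*(5 - 2)/3) = 145*(4 + (11/3)*3) = 145*(4 + 11) = 145*15 = 2175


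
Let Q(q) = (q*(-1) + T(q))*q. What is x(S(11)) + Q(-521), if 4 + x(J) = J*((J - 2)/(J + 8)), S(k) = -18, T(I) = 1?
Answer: -272002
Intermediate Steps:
Q(q) = q*(1 - q) (Q(q) = (q*(-1) + 1)*q = (-q + 1)*q = (1 - q)*q = q*(1 - q))
x(J) = -4 + J*(-2 + J)/(8 + J) (x(J) = -4 + J*((J - 2)/(J + 8)) = -4 + J*((-2 + J)/(8 + J)) = -4 + J*(-2 + J)/(8 + J))
x(S(11)) + Q(-521) = (-32 + (-18)**2 - 6*(-18))/(8 - 18) - 521*(1 - 1*(-521)) = (-32 + 324 + 108)/(-10) - 521*(1 + 521) = -1/10*400 - 521*522 = -40 - 271962 = -272002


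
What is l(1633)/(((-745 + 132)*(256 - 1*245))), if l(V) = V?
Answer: -1633/6743 ≈ -0.24218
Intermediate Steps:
l(1633)/(((-745 + 132)*(256 - 1*245))) = 1633/(((-745 + 132)*(256 - 1*245))) = 1633/((-613*(256 - 245))) = 1633/((-613*11)) = 1633/(-6743) = 1633*(-1/6743) = -1633/6743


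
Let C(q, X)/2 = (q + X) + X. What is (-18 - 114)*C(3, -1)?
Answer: -264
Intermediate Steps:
C(q, X) = 2*q + 4*X (C(q, X) = 2*((q + X) + X) = 2*((X + q) + X) = 2*(q + 2*X) = 2*q + 4*X)
(-18 - 114)*C(3, -1) = (-18 - 114)*(2*3 + 4*(-1)) = -132*(6 - 4) = -132*2 = -264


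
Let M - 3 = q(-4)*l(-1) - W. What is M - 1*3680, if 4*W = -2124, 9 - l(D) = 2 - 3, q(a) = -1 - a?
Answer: -3116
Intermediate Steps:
l(D) = 10 (l(D) = 9 - (2 - 3) = 9 - 1*(-1) = 9 + 1 = 10)
W = -531 (W = (1/4)*(-2124) = -531)
M = 564 (M = 3 + ((-1 - 1*(-4))*10 - 1*(-531)) = 3 + ((-1 + 4)*10 + 531) = 3 + (3*10 + 531) = 3 + (30 + 531) = 3 + 561 = 564)
M - 1*3680 = 564 - 1*3680 = 564 - 3680 = -3116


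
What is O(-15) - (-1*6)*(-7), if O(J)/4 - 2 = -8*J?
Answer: 446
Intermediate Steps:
O(J) = 8 - 32*J (O(J) = 8 + 4*(-8*J) = 8 - 32*J)
O(-15) - (-1*6)*(-7) = (8 - 32*(-15)) - (-1*6)*(-7) = (8 + 480) - (-6)*(-7) = 488 - 1*42 = 488 - 42 = 446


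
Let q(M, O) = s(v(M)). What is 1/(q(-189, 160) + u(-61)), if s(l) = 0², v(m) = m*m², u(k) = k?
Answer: -1/61 ≈ -0.016393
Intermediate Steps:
v(m) = m³
s(l) = 0
q(M, O) = 0
1/(q(-189, 160) + u(-61)) = 1/(0 - 61) = 1/(-61) = -1/61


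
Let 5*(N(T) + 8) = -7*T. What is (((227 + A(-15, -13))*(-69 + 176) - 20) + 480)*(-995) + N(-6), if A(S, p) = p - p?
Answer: -123126273/5 ≈ -2.4625e+7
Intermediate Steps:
A(S, p) = 0
N(T) = -8 - 7*T/5 (N(T) = -8 + (-7*T)/5 = -8 - 7*T/5)
(((227 + A(-15, -13))*(-69 + 176) - 20) + 480)*(-995) + N(-6) = (((227 + 0)*(-69 + 176) - 20) + 480)*(-995) + (-8 - 7/5*(-6)) = ((227*107 - 20) + 480)*(-995) + (-8 + 42/5) = ((24289 - 20) + 480)*(-995) + 2/5 = (24269 + 480)*(-995) + 2/5 = 24749*(-995) + 2/5 = -24625255 + 2/5 = -123126273/5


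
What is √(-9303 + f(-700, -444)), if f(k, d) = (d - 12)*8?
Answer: 3*I*√1439 ≈ 113.8*I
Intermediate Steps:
f(k, d) = -96 + 8*d (f(k, d) = (-12 + d)*8 = -96 + 8*d)
√(-9303 + f(-700, -444)) = √(-9303 + (-96 + 8*(-444))) = √(-9303 + (-96 - 3552)) = √(-9303 - 3648) = √(-12951) = 3*I*√1439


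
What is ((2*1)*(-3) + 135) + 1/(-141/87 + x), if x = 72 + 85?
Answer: 581303/4506 ≈ 129.01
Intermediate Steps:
x = 157
((2*1)*(-3) + 135) + 1/(-141/87 + x) = ((2*1)*(-3) + 135) + 1/(-141/87 + 157) = (2*(-3) + 135) + 1/(-141*1/87 + 157) = (-6 + 135) + 1/(-47/29 + 157) = 129 + 1/(4506/29) = 129 + 29/4506 = 581303/4506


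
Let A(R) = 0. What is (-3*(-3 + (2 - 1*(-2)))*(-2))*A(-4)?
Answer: 0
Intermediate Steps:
(-3*(-3 + (2 - 1*(-2)))*(-2))*A(-4) = (-3*(-3 + (2 - 1*(-2)))*(-2))*0 = (-3*(-3 + (2 + 2))*(-2))*0 = (-3*(-3 + 4)*(-2))*0 = (-3*1*(-2))*0 = -3*(-2)*0 = 6*0 = 0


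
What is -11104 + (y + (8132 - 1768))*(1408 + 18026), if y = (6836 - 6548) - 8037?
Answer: -26927194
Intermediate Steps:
y = -7749 (y = 288 - 8037 = -7749)
-11104 + (y + (8132 - 1768))*(1408 + 18026) = -11104 + (-7749 + (8132 - 1768))*(1408 + 18026) = -11104 + (-7749 + 6364)*19434 = -11104 - 1385*19434 = -11104 - 26916090 = -26927194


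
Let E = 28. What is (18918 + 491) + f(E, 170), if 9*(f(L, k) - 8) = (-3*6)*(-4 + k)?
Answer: 19085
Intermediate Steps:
f(L, k) = 16 - 2*k (f(L, k) = 8 + ((-3*6)*(-4 + k))/9 = 8 + (-18*(-4 + k))/9 = 8 + (72 - 18*k)/9 = 8 + (8 - 2*k) = 16 - 2*k)
(18918 + 491) + f(E, 170) = (18918 + 491) + (16 - 2*170) = 19409 + (16 - 340) = 19409 - 324 = 19085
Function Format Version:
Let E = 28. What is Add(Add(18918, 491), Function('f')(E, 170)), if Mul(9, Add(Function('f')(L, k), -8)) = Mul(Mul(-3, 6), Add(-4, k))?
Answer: 19085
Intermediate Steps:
Function('f')(L, k) = Add(16, Mul(-2, k)) (Function('f')(L, k) = Add(8, Mul(Rational(1, 9), Mul(Mul(-3, 6), Add(-4, k)))) = Add(8, Mul(Rational(1, 9), Mul(-18, Add(-4, k)))) = Add(8, Mul(Rational(1, 9), Add(72, Mul(-18, k)))) = Add(8, Add(8, Mul(-2, k))) = Add(16, Mul(-2, k)))
Add(Add(18918, 491), Function('f')(E, 170)) = Add(Add(18918, 491), Add(16, Mul(-2, 170))) = Add(19409, Add(16, -340)) = Add(19409, -324) = 19085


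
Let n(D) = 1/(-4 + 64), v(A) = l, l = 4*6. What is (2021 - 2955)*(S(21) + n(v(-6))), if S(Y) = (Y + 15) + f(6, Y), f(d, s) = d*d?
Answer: -2017907/30 ≈ -67264.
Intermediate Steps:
f(d, s) = d²
l = 24
v(A) = 24
S(Y) = 51 + Y (S(Y) = (Y + 15) + 6² = (15 + Y) + 36 = 51 + Y)
n(D) = 1/60
(2021 - 2955)*(S(21) + n(v(-6))) = (2021 - 2955)*((51 + 21) + 1/60) = -934*(72 + 1/60) = -934*4321/60 = -2017907/30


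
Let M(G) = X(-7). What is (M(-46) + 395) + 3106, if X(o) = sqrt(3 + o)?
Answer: 3501 + 2*I ≈ 3501.0 + 2.0*I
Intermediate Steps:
M(G) = 2*I (M(G) = sqrt(3 - 7) = sqrt(-4) = 2*I)
(M(-46) + 395) + 3106 = (2*I + 395) + 3106 = (395 + 2*I) + 3106 = 3501 + 2*I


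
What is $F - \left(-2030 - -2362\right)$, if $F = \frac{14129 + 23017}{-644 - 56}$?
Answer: $- \frac{134773}{350} \approx -385.07$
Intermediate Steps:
$F = - \frac{18573}{350}$ ($F = \frac{37146}{-700} = 37146 \left(- \frac{1}{700}\right) = - \frac{18573}{350} \approx -53.066$)
$F - \left(-2030 - -2362\right) = - \frac{18573}{350} - \left(-2030 - -2362\right) = - \frac{18573}{350} - \left(-2030 + 2362\right) = - \frac{18573}{350} - 332 = - \frac{134773}{350}$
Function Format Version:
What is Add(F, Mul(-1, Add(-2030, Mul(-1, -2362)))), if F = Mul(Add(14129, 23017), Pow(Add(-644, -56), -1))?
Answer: Rational(-134773, 350) ≈ -385.07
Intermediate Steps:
F = Rational(-18573, 350) (F = Mul(37146, Pow(-700, -1)) = Mul(37146, Rational(-1, 700)) = Rational(-18573, 350) ≈ -53.066)
Add(F, Mul(-1, Add(-2030, Mul(-1, -2362)))) = Add(Rational(-18573, 350), Mul(-1, Add(-2030, Mul(-1, -2362)))) = Add(Rational(-18573, 350), Mul(-1, Add(-2030, 2362))) = Add(Rational(-18573, 350), Mul(-1, 332)) = Add(Rational(-18573, 350), -332) = Rational(-134773, 350)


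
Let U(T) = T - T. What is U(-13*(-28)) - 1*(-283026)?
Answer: 283026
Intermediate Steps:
U(T) = 0
U(-13*(-28)) - 1*(-283026) = 0 - 1*(-283026) = 0 + 283026 = 283026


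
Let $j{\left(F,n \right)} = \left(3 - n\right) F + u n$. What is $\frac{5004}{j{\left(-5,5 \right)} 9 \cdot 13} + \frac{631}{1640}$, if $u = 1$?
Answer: $\frac{206977}{63960} \approx 3.236$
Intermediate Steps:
$j{\left(F,n \right)} = n + F \left(3 - n\right)$ ($j{\left(F,n \right)} = \left(3 - n\right) F + 1 n = F \left(3 - n\right) + n = n + F \left(3 - n\right)$)
$\frac{5004}{j{\left(-5,5 \right)} 9 \cdot 13} + \frac{631}{1640} = \frac{5004}{\left(5 + 3 \left(-5\right) - \left(-5\right) 5\right) 9 \cdot 13} + \frac{631}{1640} = \frac{5004}{\left(5 - 15 + 25\right) 9 \cdot 13} + 631 \cdot \frac{1}{1640} = \frac{5004}{15 \cdot 9 \cdot 13} + \frac{631}{1640} = \frac{5004}{135 \cdot 13} + \frac{631}{1640} = \frac{5004}{1755} + \frac{631}{1640} = 5004 \cdot \frac{1}{1755} + \frac{631}{1640} = \frac{556}{195} + \frac{631}{1640} = \frac{206977}{63960}$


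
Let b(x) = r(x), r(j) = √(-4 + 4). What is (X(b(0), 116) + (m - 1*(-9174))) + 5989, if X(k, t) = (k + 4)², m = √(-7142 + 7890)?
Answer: 15179 + 2*√187 ≈ 15206.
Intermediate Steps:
r(j) = 0 (r(j) = √0 = 0)
b(x) = 0
m = 2*√187 (m = √748 = 2*√187 ≈ 27.350)
X(k, t) = (4 + k)²
(X(b(0), 116) + (m - 1*(-9174))) + 5989 = ((4 + 0)² + (2*√187 - 1*(-9174))) + 5989 = (4² + (2*√187 + 9174)) + 5989 = (16 + (9174 + 2*√187)) + 5989 = (9190 + 2*√187) + 5989 = 15179 + 2*√187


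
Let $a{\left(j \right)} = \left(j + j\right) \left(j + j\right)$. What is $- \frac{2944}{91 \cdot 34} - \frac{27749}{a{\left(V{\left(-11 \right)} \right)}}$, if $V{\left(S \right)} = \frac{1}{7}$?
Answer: $- \frac{2103463335}{6188} \approx -3.3993 \cdot 10^{5}$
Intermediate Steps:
$V{\left(S \right)} = \frac{1}{7}$
$a{\left(j \right)} = 4 j^{2}$ ($a{\left(j \right)} = 2 j 2 j = 4 j^{2}$)
$- \frac{2944}{91 \cdot 34} - \frac{27749}{a{\left(V{\left(-11 \right)} \right)}} = - \frac{2944}{91 \cdot 34} - \frac{27749}{4 \left(\frac{1}{7}\right)^{2}} = - \frac{2944}{3094} - \frac{27749}{4 \cdot \frac{1}{49}} = \left(-2944\right) \frac{1}{3094} - \frac{27749}{\frac{4}{49}} = - \frac{1472}{1547} - \frac{1359701}{4} = - \frac{2103463335}{6188}$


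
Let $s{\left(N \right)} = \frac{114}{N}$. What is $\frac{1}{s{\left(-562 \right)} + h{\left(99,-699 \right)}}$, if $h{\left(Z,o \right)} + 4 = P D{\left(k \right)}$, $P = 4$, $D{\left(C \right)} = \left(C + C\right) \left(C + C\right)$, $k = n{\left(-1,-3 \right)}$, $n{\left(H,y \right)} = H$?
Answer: $\frac{281}{3315} \approx 0.084766$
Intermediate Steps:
$k = -1$
$D{\left(C \right)} = 4 C^{2}$ ($D{\left(C \right)} = 2 C 2 C = 4 C^{2}$)
$h{\left(Z,o \right)} = 12$ ($h{\left(Z,o \right)} = -4 + 4 \cdot 4 \left(-1\right)^{2} = -4 + 4 \cdot 4 \cdot 1 = -4 + 4 \cdot 4 = -4 + 16 = 12$)
$\frac{1}{s{\left(-562 \right)} + h{\left(99,-699 \right)}} = \frac{1}{\frac{114}{-562} + 12} = \frac{1}{114 \left(- \frac{1}{562}\right) + 12} = \frac{1}{- \frac{57}{281} + 12} = \frac{1}{\frac{3315}{281}} = \frac{281}{3315}$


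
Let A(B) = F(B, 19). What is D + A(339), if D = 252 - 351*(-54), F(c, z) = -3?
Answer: 19203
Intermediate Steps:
A(B) = -3
D = 19206 (D = 252 + 18954 = 19206)
D + A(339) = 19206 - 3 = 19203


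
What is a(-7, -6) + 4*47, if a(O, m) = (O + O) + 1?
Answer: 175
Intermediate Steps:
a(O, m) = 1 + 2*O (a(O, m) = 2*O + 1 = 1 + 2*O)
a(-7, -6) + 4*47 = (1 + 2*(-7)) + 4*47 = (1 - 14) + 188 = -13 + 188 = 175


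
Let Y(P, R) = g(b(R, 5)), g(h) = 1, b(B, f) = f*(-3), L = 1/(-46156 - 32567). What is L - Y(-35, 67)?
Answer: -78724/78723 ≈ -1.0000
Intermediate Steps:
L = -1/78723 (L = 1/(-78723) = -1/78723 ≈ -1.2703e-5)
b(B, f) = -3*f
Y(P, R) = 1
L - Y(-35, 67) = -1/78723 - 1*1 = -1/78723 - 1 = -78724/78723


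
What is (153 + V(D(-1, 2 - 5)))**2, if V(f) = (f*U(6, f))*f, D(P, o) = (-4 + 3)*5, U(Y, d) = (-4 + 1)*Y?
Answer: 88209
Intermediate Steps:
U(Y, d) = -3*Y
D(P, o) = -5 (D(P, o) = -1*5 = -5)
V(f) = -18*f**2 (V(f) = (f*(-3*6))*f = (f*(-18))*f = (-18*f)*f = -18*f**2)
(153 + V(D(-1, 2 - 5)))**2 = (153 - 18*(-5)**2)**2 = (153 - 18*25)**2 = (153 - 450)**2 = (-297)**2 = 88209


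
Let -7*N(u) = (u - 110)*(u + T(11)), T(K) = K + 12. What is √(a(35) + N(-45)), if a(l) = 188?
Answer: I*√14658/7 ≈ 17.296*I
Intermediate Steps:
T(K) = 12 + K
N(u) = -(-110 + u)*(23 + u)/7 (N(u) = -(u - 110)*(u + (12 + 11))/7 = -(-110 + u)*(u + 23)/7 = -(-110 + u)*(23 + u)/7)
√(a(35) + N(-45)) = √(188 + (2530/7 - ⅐*(-45)² + (87/7)*(-45))) = √(188 + (2530/7 - ⅐*2025 - 3915/7)) = √(188 + (2530/7 - 2025/7 - 3915/7)) = √(188 - 3410/7) = √(-2094/7) = I*√14658/7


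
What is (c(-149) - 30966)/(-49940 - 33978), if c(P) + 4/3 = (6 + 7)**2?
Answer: 92395/251754 ≈ 0.36700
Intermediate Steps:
c(P) = 503/3 (c(P) = -4/3 + (6 + 7)**2 = -4/3 + 13**2 = -4/3 + 169 = 503/3)
(c(-149) - 30966)/(-49940 - 33978) = (503/3 - 30966)/(-49940 - 33978) = -92395/3/(-83918) = -92395/3*(-1/83918) = 92395/251754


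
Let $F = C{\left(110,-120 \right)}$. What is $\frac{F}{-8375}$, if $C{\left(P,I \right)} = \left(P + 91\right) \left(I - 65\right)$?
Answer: $\frac{111}{25} \approx 4.44$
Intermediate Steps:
$C{\left(P,I \right)} = \left(-65 + I\right) \left(91 + P\right)$ ($C{\left(P,I \right)} = \left(91 + P\right) \left(-65 + I\right) = \left(-65 + I\right) \left(91 + P\right)$)
$F = -37185$ ($F = -5915 - 7150 + 91 \left(-120\right) - 13200 = -5915 - 7150 - 10920 - 13200 = -37185$)
$\frac{F}{-8375} = - \frac{37185}{-8375} = \left(-37185\right) \left(- \frac{1}{8375}\right) = \frac{111}{25}$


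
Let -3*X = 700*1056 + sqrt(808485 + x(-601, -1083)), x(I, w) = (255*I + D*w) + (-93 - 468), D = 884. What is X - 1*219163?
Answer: -465563 - I*sqrt(302703)/3 ≈ -4.6556e+5 - 183.39*I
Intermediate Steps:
x(I, w) = -561 + 255*I + 884*w (x(I, w) = (255*I + 884*w) + (-93 - 468) = (255*I + 884*w) - 561 = -561 + 255*I + 884*w)
X = -246400 - I*sqrt(302703)/3 (X = -(700*1056 + sqrt(808485 + (-561 + 255*(-601) + 884*(-1083))))/3 = -(739200 + sqrt(808485 + (-561 - 153255 - 957372)))/3 = -(739200 + sqrt(808485 - 1111188))/3 = -(739200 + sqrt(-302703))/3 = -(739200 + I*sqrt(302703))/3 = -246400 - I*sqrt(302703)/3 ≈ -2.464e+5 - 183.39*I)
X - 1*219163 = (-246400 - I*sqrt(302703)/3) - 1*219163 = (-246400 - I*sqrt(302703)/3) - 219163 = -465563 - I*sqrt(302703)/3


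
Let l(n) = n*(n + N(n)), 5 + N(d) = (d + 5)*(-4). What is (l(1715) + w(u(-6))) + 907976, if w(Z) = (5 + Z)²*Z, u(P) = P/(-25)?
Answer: -124352615784/15625 ≈ -7.9586e+6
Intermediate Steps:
N(d) = -25 - 4*d (N(d) = -5 + (d + 5)*(-4) = -5 + (5 + d)*(-4) = -5 + (-20 - 4*d) = -25 - 4*d)
u(P) = -P/25 (u(P) = P*(-1/25) = -P/25)
l(n) = n*(-25 - 3*n) (l(n) = n*(n + (-25 - 4*n)) = n*(-25 - 3*n))
w(Z) = Z*(5 + Z)²
(l(1715) + w(u(-6))) + 907976 = (-1*1715*(25 + 3*1715) + (-1/25*(-6))*(5 - 1/25*(-6))²) + 907976 = (-1*1715*(25 + 5145) + 6*(5 + 6/25)²/25) + 907976 = (-1*1715*5170 + 6*(131/25)²/25) + 907976 = (-8866550 + (6/25)*(17161/625)) + 907976 = (-8866550 + 102966/15625) + 907976 = -138539740784/15625 + 907976 = -124352615784/15625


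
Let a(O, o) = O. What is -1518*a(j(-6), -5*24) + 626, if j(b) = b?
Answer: 9734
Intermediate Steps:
-1518*a(j(-6), -5*24) + 626 = -1518*(-6) + 626 = 9108 + 626 = 9734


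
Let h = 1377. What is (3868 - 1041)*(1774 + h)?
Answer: 8907877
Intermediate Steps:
(3868 - 1041)*(1774 + h) = (3868 - 1041)*(1774 + 1377) = 2827*3151 = 8907877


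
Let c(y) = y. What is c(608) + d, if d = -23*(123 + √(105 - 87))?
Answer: -2221 - 69*√2 ≈ -2318.6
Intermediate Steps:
d = -2829 - 69*√2 (d = -23*(123 + √18) = -23*(123 + 3*√2) = -2829 - 69*√2 ≈ -2926.6)
c(608) + d = 608 + (-2829 - 69*√2) = -2221 - 69*√2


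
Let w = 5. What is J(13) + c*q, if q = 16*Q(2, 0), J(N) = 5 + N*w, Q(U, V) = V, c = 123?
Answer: 70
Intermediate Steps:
J(N) = 5 + 5*N (J(N) = 5 + N*5 = 5 + 5*N)
q = 0 (q = 16*0 = 0)
J(13) + c*q = (5 + 5*13) + 123*0 = (5 + 65) + 0 = 70 + 0 = 70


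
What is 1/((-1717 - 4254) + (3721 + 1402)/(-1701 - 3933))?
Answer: -5634/33645737 ≈ -0.00016745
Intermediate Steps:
1/((-1717 - 4254) + (3721 + 1402)/(-1701 - 3933)) = 1/(-5971 + 5123/(-5634)) = 1/(-5971 + 5123*(-1/5634)) = 1/(-5971 - 5123/5634) = 1/(-33645737/5634) = -5634/33645737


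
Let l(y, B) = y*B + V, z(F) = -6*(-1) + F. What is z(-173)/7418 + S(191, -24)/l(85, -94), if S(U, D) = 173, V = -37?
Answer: -2623823/59544286 ≈ -0.044065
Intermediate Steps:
z(F) = 6 + F
l(y, B) = -37 + B*y (l(y, B) = y*B - 37 = B*y - 37 = -37 + B*y)
z(-173)/7418 + S(191, -24)/l(85, -94) = (6 - 173)/7418 + 173/(-37 - 94*85) = -167*1/7418 + 173/(-37 - 7990) = -167/7418 + 173/(-8027) = -167/7418 + 173*(-1/8027) = -167/7418 - 173/8027 = -2623823/59544286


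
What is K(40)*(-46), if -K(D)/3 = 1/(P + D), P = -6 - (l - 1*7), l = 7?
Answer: 69/17 ≈ 4.0588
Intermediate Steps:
P = -6 (P = -6 - (7 - 1*7) = -6 - (7 - 7) = -6 - 1*0 = -6 + 0 = -6)
K(D) = -3/(-6 + D)
K(40)*(-46) = -3/(-6 + 40)*(-46) = -3/34*(-46) = 69/17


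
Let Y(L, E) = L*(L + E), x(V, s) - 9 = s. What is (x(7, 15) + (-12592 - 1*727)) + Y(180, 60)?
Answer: 29905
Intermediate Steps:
x(V, s) = 9 + s
Y(L, E) = L*(E + L)
(x(7, 15) + (-12592 - 1*727)) + Y(180, 60) = ((9 + 15) + (-12592 - 1*727)) + 180*(60 + 180) = (24 + (-12592 - 727)) + 180*240 = (24 - 13319) + 43200 = -13295 + 43200 = 29905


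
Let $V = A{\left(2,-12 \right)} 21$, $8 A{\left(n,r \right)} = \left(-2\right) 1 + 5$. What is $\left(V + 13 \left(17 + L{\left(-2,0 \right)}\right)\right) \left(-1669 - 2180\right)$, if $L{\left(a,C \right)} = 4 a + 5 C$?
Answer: $- \frac{3845151}{8} \approx -4.8064 \cdot 10^{5}$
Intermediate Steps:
$A{\left(n,r \right)} = \frac{3}{8}$ ($A{\left(n,r \right)} = \frac{\left(-2\right) 1 + 5}{8} = \frac{-2 + 5}{8} = \frac{1}{8} \cdot 3 = \frac{3}{8}$)
$V = \frac{63}{8}$ ($V = \frac{3}{8} \cdot 21 = \frac{63}{8} \approx 7.875$)
$\left(V + 13 \left(17 + L{\left(-2,0 \right)}\right)\right) \left(-1669 - 2180\right) = \left(\frac{63}{8} + 13 \left(17 + \left(4 \left(-2\right) + 5 \cdot 0\right)\right)\right) \left(-1669 - 2180\right) = \left(\frac{63}{8} + 13 \left(17 + \left(-8 + 0\right)\right)\right) \left(-3849\right) = \left(\frac{63}{8} + 13 \left(17 - 8\right)\right) \left(-3849\right) = \left(\frac{63}{8} + 13 \cdot 9\right) \left(-3849\right) = \left(\frac{63}{8} + 117\right) \left(-3849\right) = \frac{999}{8} \left(-3849\right) = - \frac{3845151}{8}$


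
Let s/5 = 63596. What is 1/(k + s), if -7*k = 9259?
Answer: 7/2216601 ≈ 3.1580e-6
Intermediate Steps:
s = 317980 (s = 5*63596 = 317980)
k = -9259/7 (k = -1/7*9259 = -9259/7 ≈ -1322.7)
1/(k + s) = 1/(-9259/7 + 317980) = 1/(2216601/7) = 7/2216601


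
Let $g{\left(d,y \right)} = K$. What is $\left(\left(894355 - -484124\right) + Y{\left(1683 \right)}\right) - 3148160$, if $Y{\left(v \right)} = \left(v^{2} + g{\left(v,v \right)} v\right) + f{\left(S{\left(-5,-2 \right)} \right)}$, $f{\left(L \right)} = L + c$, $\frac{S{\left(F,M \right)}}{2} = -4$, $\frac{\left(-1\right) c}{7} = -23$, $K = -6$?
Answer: $1052863$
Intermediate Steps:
$c = 161$ ($c = \left(-7\right) \left(-23\right) = 161$)
$g{\left(d,y \right)} = -6$
$S{\left(F,M \right)} = -8$ ($S{\left(F,M \right)} = 2 \left(-4\right) = -8$)
$f{\left(L \right)} = 161 + L$ ($f{\left(L \right)} = L + 161 = 161 + L$)
$Y{\left(v \right)} = 153 + v^{2} - 6 v$ ($Y{\left(v \right)} = \left(v^{2} - 6 v\right) + \left(161 - 8\right) = \left(v^{2} - 6 v\right) + 153 = 153 + v^{2} - 6 v$)
$\left(\left(894355 - -484124\right) + Y{\left(1683 \right)}\right) - 3148160 = \left(\left(894355 - -484124\right) + \left(153 + 1683^{2} - 10098\right)\right) - 3148160 = \left(\left(894355 + 484124\right) + \left(153 + 2832489 - 10098\right)\right) - 3148160 = \left(1378479 + 2822544\right) - 3148160 = 4201023 - 3148160 = 1052863$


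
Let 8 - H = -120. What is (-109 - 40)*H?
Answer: -19072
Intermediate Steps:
H = 128 (H = 8 - 1*(-120) = 8 + 120 = 128)
(-109 - 40)*H = (-109 - 40)*128 = -149*128 = -19072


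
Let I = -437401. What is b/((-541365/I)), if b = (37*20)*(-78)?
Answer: -1683119048/36091 ≈ -46635.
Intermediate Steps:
b = -57720 (b = 740*(-78) = -57720)
b/((-541365/I)) = -57720/((-541365/(-437401))) = -57720/((-541365*(-1/437401))) = -57720/541365/437401 = -57720*437401/541365 = -1683119048/36091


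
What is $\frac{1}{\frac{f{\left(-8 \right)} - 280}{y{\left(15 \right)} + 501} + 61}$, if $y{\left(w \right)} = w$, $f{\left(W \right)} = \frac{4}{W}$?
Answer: $\frac{344}{20797} \approx 0.016541$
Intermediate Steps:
$\frac{1}{\frac{f{\left(-8 \right)} - 280}{y{\left(15 \right)} + 501} + 61} = \frac{1}{\frac{\frac{4}{-8} - 280}{15 + 501} + 61} = \frac{1}{\frac{4 \left(- \frac{1}{8}\right) - 280}{516} + 61} = \frac{1}{\left(- \frac{1}{2} - 280\right) \frac{1}{516} + 61} = \frac{1}{\left(- \frac{561}{2}\right) \frac{1}{516} + 61} = \frac{1}{- \frac{187}{344} + 61} = \frac{1}{\frac{20797}{344}} = \frac{344}{20797}$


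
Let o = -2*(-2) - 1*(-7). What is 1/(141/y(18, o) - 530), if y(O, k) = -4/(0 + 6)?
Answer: -2/1483 ≈ -0.0013486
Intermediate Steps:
o = 11 (o = 4 + 7 = 11)
y(O, k) = -⅔ (y(O, k) = -4/6 = (⅙)*(-4) = -⅔)
1/(141/y(18, o) - 530) = 1/(141/(-⅔) - 530) = 1/(141*(-3/2) - 530) = 1/(-423/2 - 530) = 1/(-1483/2) = -2/1483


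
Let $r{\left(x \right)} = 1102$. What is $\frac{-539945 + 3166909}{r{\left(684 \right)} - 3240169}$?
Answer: $- \frac{2626964}{3239067} \approx -0.81102$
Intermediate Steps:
$\frac{-539945 + 3166909}{r{\left(684 \right)} - 3240169} = \frac{-539945 + 3166909}{1102 - 3240169} = \frac{2626964}{1102 - 3240169} = \frac{2626964}{-3239067} = 2626964 \left(- \frac{1}{3239067}\right) = - \frac{2626964}{3239067}$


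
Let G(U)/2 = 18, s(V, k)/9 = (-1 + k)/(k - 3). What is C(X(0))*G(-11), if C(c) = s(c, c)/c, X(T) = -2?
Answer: -486/5 ≈ -97.200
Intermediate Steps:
s(V, k) = 9*(-1 + k)/(-3 + k) (s(V, k) = 9*((-1 + k)/(k - 3)) = 9*((-1 + k)/(-3 + k)) = 9*(-1 + k)/(-3 + k))
C(c) = 9*(-1 + c)/(c*(-3 + c)) (C(c) = (9*(-1 + c)/(-3 + c))/c = 9*(-1 + c)/(c*(-3 + c)))
G(U) = 36 (G(U) = 2*18 = 36)
C(X(0))*G(-11) = (9*(-1 - 2)/(-2*(-3 - 2)))*36 = (9*(-½)*(-3)/(-5))*36 = (9*(-½)*(-⅕)*(-3))*36 = -27/10*36 = -486/5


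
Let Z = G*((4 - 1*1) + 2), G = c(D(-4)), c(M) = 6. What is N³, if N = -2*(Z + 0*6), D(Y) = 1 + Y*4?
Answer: -216000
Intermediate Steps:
D(Y) = 1 + 4*Y
G = 6
Z = 30 (Z = 6*((4 - 1*1) + 2) = 6*((4 - 1) + 2) = 6*(3 + 2) = 6*5 = 30)
N = -60 (N = -2*(30 + 0*6) = -2*(30 + 0) = -2*30 = -60)
N³ = (-60)³ = -216000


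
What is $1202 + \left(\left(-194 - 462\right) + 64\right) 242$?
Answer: $-142062$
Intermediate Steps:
$1202 + \left(\left(-194 - 462\right) + 64\right) 242 = 1202 + \left(-656 + 64\right) 242 = 1202 - 143264 = -142062$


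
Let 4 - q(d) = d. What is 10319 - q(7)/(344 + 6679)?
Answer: 24156780/2341 ≈ 10319.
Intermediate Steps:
q(d) = 4 - d
10319 - q(7)/(344 + 6679) = 10319 - (4 - 1*7)/(344 + 6679) = 10319 - (4 - 7)/7023 = 10319 - (-3)/7023 = 10319 - 1*(-1/2341) = 10319 + 1/2341 = 24156780/2341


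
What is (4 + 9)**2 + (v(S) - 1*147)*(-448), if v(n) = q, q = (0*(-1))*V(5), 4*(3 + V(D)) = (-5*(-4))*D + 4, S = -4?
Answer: 66025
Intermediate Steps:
V(D) = -2 + 5*D (V(D) = -3 + ((-5*(-4))*D + 4)/4 = -3 + (20*D + 4)/4 = -3 + (4 + 20*D)/4 = -3 + (1 + 5*D) = -2 + 5*D)
q = 0 (q = (0*(-1))*(-2 + 5*5) = 0*(-2 + 25) = 0*23 = 0)
v(n) = 0
(4 + 9)**2 + (v(S) - 1*147)*(-448) = (4 + 9)**2 + (0 - 1*147)*(-448) = 13**2 + (0 - 147)*(-448) = 169 - 147*(-448) = 169 + 65856 = 66025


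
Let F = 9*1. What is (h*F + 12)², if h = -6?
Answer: 1764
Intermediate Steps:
F = 9
(h*F + 12)² = (-6*9 + 12)² = (-54 + 12)² = (-42)² = 1764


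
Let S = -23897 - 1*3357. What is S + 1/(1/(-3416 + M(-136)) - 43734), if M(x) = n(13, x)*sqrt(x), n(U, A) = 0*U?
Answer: -4071620736046/149395345 ≈ -27254.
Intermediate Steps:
n(U, A) = 0
M(x) = 0 (M(x) = 0*sqrt(x) = 0)
S = -27254 (S = -23897 - 3357 = -27254)
S + 1/(1/(-3416 + M(-136)) - 43734) = -27254 + 1/(1/(-3416 + 0) - 43734) = -27254 + 1/(1/(-3416) - 43734) = -27254 + 1/(-1/3416 - 43734) = -27254 + 1/(-149395345/3416) = -27254 - 3416/149395345 = -4071620736046/149395345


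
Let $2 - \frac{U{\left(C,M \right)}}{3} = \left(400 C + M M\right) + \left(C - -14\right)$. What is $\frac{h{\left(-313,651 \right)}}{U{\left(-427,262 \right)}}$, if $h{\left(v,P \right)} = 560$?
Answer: $\frac{80}{43959} \approx 0.0018199$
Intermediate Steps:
$U{\left(C,M \right)} = -36 - 1203 C - 3 M^{2}$ ($U{\left(C,M \right)} = 6 - 3 \left(\left(400 C + M M\right) + \left(C - -14\right)\right) = 6 - 3 \left(\left(400 C + M^{2}\right) + \left(C + 14\right)\right) = 6 - 3 \left(\left(M^{2} + 400 C\right) + \left(14 + C\right)\right) = 6 - 3 \left(14 + M^{2} + 401 C\right) = 6 - \left(42 + 3 M^{2} + 1203 C\right) = -36 - 1203 C - 3 M^{2}$)
$\frac{h{\left(-313,651 \right)}}{U{\left(-427,262 \right)}} = \frac{560}{-36 - -513681 - 3 \cdot 262^{2}} = \frac{560}{-36 + 513681 - 205932} = \frac{560}{307713} = 560 \cdot \frac{1}{307713} = \frac{80}{43959}$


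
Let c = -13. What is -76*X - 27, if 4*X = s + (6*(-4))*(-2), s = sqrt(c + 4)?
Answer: -939 - 57*I ≈ -939.0 - 57.0*I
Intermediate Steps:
s = 3*I (s = sqrt(-13 + 4) = sqrt(-9) = 3*I ≈ 3.0*I)
X = 12 + 3*I/4 (X = (3*I + (6*(-4))*(-2))/4 = (3*I - 24*(-2))/4 = (3*I + 48)/4 = (48 + 3*I)/4 = 12 + 3*I/4 ≈ 12.0 + 0.75*I)
-76*X - 27 = -76*(12 + 3*I/4) - 27 = (-912 - 57*I) - 27 = -939 - 57*I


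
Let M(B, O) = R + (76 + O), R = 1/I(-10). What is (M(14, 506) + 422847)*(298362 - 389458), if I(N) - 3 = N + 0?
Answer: -270008726192/7 ≈ -3.8573e+10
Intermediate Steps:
I(N) = 3 + N (I(N) = 3 + (N + 0) = 3 + N)
R = -⅐ (R = 1/(3 - 10) = 1/(-7) = -⅐ ≈ -0.14286)
M(B, O) = 531/7 + O (M(B, O) = -⅐ + (76 + O) = 531/7 + O)
(M(14, 506) + 422847)*(298362 - 389458) = ((531/7 + 506) + 422847)*(298362 - 389458) = (4073/7 + 422847)*(-91096) = (2964002/7)*(-91096) = -270008726192/7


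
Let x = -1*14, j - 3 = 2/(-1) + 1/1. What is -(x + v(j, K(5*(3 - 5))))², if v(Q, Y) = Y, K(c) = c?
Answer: -576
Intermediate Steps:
j = 2 (j = 3 + (2/(-1) + 1/1) = 3 + (2*(-1) + 1*1) = 3 + (-2 + 1) = 3 - 1 = 2)
x = -14
-(x + v(j, K(5*(3 - 5))))² = -(-14 + 5*(3 - 5))² = -(-14 + 5*(-2))² = -(-14 - 10)² = -1*(-24)² = -1*576 = -576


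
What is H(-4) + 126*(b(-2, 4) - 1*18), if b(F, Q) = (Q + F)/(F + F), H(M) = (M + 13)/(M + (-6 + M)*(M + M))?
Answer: -177147/76 ≈ -2330.9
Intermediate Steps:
H(M) = (13 + M)/(M + 2*M*(-6 + M)) (H(M) = (13 + M)/(M + (-6 + M)*(2*M)) = (13 + M)/(M + 2*M*(-6 + M)))
b(F, Q) = (F + Q)/(2*F) (b(F, Q) = (F + Q)/((2*F)) = (F + Q)*(1/(2*F)) = (F + Q)/(2*F))
H(-4) + 126*(b(-2, 4) - 1*18) = (13 - 4)/((-4)*(-11 + 2*(-4))) + 126*((½)*(-2 + 4)/(-2) - 1*18) = -¼*9/(-11 - 8) + 126*((½)*(-½)*2 - 18) = -¼*9/(-19) + 126*(-½ - 18) = -¼*(-1/19)*9 + 126*(-37/2) = 9/76 - 2331 = -177147/76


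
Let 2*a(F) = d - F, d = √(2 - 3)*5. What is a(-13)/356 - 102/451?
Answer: -66761/321112 + 5*I/712 ≈ -0.20791 + 0.0070225*I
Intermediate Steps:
d = 5*I (d = √(-1)*5 = I*5 = 5*I ≈ 5.0*I)
a(F) = -F/2 + 5*I/2 (a(F) = (5*I - F)/2 = (-F + 5*I)/2 = -F/2 + 5*I/2)
a(-13)/356 - 102/451 = (-½*(-13) + 5*I/2)/356 - 102/451 = (13/2 + 5*I/2)*(1/356) - 102*1/451 = (13/712 + 5*I/712) - 102/451 = -66761/321112 + 5*I/712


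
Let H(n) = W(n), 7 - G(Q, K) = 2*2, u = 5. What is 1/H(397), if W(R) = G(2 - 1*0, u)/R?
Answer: 397/3 ≈ 132.33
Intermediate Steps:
G(Q, K) = 3 (G(Q, K) = 7 - 2*2 = 7 - 1*4 = 7 - 4 = 3)
W(R) = 3/R
H(n) = 3/n
1/H(397) = 1/(3/397) = 397/3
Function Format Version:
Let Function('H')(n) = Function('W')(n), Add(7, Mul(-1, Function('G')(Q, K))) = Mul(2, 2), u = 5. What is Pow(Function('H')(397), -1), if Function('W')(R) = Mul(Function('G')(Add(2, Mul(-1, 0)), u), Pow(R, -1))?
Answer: Rational(397, 3) ≈ 132.33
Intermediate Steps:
Function('G')(Q, K) = 3 (Function('G')(Q, K) = Add(7, Mul(-1, Mul(2, 2))) = Add(7, Mul(-1, 4)) = Add(7, -4) = 3)
Function('W')(R) = Mul(3, Pow(R, -1))
Function('H')(n) = Mul(3, Pow(n, -1))
Pow(Function('H')(397), -1) = Pow(Mul(3, Pow(397, -1)), -1) = Pow(Mul(3, Rational(1, 397)), -1) = Pow(Rational(3, 397), -1) = Rational(397, 3)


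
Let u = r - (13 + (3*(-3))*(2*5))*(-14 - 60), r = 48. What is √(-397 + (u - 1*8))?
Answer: I*√6055 ≈ 77.814*I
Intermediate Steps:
u = -5650 (u = 48 - (13 + (3*(-3))*(2*5))*(-14 - 60) = 48 - (13 - 9*10)*(-74) = 48 - (13 - 90)*(-74) = 48 - (-77)*(-74) = 48 - 1*5698 = 48 - 5698 = -5650)
√(-397 + (u - 1*8)) = √(-397 + (-5650 - 1*8)) = √(-397 + (-5650 - 8)) = √(-397 - 5658) = √(-6055) = I*√6055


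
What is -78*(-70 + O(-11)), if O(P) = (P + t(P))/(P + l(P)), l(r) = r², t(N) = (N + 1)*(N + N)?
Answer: 26559/5 ≈ 5311.8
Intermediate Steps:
t(N) = 2*N*(1 + N) (t(N) = (1 + N)*(2*N) = 2*N*(1 + N))
O(P) = (P + 2*P*(1 + P))/(P + P²)
-78*(-70 + O(-11)) = -78*(-70 + (3 + 2*(-11))/(1 - 11)) = -78*(-70 + (3 - 22)/(-10)) = -78*(-70 - ⅒*(-19)) = -78*(-70 + 19/10) = -78*(-681/10) = 26559/5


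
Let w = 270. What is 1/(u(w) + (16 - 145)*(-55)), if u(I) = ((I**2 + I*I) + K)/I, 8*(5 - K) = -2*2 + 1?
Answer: 2160/16491643 ≈ 0.00013098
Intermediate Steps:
K = 43/8 (K = 5 - (-2*2 + 1)/8 = 5 - (-4 + 1)/8 = 5 - 1/8*(-3) = 5 + 3/8 = 43/8 ≈ 5.3750)
u(I) = (43/8 + 2*I**2)/I (u(I) = ((I**2 + I*I) + 43/8)/I = ((I**2 + I**2) + 43/8)/I = (2*I**2 + 43/8)/I = (43/8 + 2*I**2)/I)
1/(u(w) + (16 - 145)*(-55)) = 1/((2*270 + (43/8)/270) + (16 - 145)*(-55)) = 1/((540 + (43/8)*(1/270)) - 129*(-55)) = 1/((540 + 43/2160) + 7095) = 1/(1166443/2160 + 7095) = 1/(16491643/2160) = 2160/16491643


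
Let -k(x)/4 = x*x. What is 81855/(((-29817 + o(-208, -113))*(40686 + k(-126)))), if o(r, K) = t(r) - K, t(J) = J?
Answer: 27285/227510672 ≈ 0.00011993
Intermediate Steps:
o(r, K) = r - K
k(x) = -4*x**2 (k(x) = -4*x*x = -4*x**2)
81855/(((-29817 + o(-208, -113))*(40686 + k(-126)))) = 81855/(((-29817 + (-208 - 1*(-113)))*(40686 - 4*(-126)**2))) = 81855/(((-29817 + (-208 + 113))*(40686 - 4*15876))) = 81855/(((-29817 - 95)*(40686 - 63504))) = 81855/((-29912*(-22818))) = 81855/682532016 = 81855*(1/682532016) = 27285/227510672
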